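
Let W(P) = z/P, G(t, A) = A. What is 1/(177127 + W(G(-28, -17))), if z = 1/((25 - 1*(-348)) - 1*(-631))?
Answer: 17068/3023203635 ≈ 5.6457e-6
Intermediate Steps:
z = 1/1004 (z = 1/((25 + 348) + 631) = 1/(373 + 631) = 1/1004 ≈ 0.00099602)
W(P) = 1/(1004*P)
1/(177127 + W(G(-28, -17))) = 1/(177127 + (1/1004)/(-17)) = 1/(177127 + (1/1004)*(-1/17)) = 1/(177127 - 1/17068) = 1/(3023203635/17068) = 17068/3023203635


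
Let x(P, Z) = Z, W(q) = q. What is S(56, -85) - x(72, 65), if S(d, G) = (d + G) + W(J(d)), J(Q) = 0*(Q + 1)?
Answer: -94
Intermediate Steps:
J(Q) = 0 (J(Q) = 0*(1 + Q) = 0)
S(d, G) = G + d (S(d, G) = (d + G) + 0 = (G + d) + 0 = G + d)
S(56, -85) - x(72, 65) = (-85 + 56) - 1*65 = -29 - 65 = -94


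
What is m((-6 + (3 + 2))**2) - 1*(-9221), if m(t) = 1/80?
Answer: 737681/80 ≈ 9221.0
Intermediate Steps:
m(t) = 1/80
m((-6 + (3 + 2))**2) - 1*(-9221) = 1/80 - 1*(-9221) = 1/80 + 9221 = 737681/80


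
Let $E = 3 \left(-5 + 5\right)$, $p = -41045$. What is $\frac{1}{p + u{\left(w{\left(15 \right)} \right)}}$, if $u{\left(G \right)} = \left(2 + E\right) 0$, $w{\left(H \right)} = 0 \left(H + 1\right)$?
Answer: $- \frac{1}{41045} \approx -2.4364 \cdot 10^{-5}$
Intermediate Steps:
$w{\left(H \right)} = 0$ ($w{\left(H \right)} = 0 \left(1 + H\right) = 0$)
$E = 0$ ($E = 3 \cdot 0 = 0$)
$u{\left(G \right)} = 0$ ($u{\left(G \right)} = \left(2 + 0\right) 0 = 2 \cdot 0 = 0$)
$\frac{1}{p + u{\left(w{\left(15 \right)} \right)}} = \frac{1}{-41045 + 0} = \frac{1}{-41045} = - \frac{1}{41045}$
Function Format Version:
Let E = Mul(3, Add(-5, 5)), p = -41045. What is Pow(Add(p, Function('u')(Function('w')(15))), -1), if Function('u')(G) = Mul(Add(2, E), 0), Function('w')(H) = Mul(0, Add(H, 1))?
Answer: Rational(-1, 41045) ≈ -2.4364e-5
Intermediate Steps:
Function('w')(H) = 0 (Function('w')(H) = Mul(0, Add(1, H)) = 0)
E = 0 (E = Mul(3, 0) = 0)
Function('u')(G) = 0 (Function('u')(G) = Mul(Add(2, 0), 0) = Mul(2, 0) = 0)
Pow(Add(p, Function('u')(Function('w')(15))), -1) = Pow(Add(-41045, 0), -1) = Pow(-41045, -1) = Rational(-1, 41045)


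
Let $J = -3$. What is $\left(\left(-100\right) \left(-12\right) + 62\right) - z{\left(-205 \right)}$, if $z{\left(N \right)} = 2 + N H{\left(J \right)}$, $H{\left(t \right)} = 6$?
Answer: $2490$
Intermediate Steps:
$z{\left(N \right)} = 2 + 6 N$ ($z{\left(N \right)} = 2 + N 6 = 2 + 6 N$)
$\left(\left(-100\right) \left(-12\right) + 62\right) - z{\left(-205 \right)} = \left(\left(-100\right) \left(-12\right) + 62\right) - \left(2 + 6 \left(-205\right)\right) = \left(1200 + 62\right) - \left(2 - 1230\right) = 1262 - -1228 = 1262 + 1228 = 2490$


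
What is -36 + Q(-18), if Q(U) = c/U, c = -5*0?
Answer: -36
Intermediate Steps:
c = 0
Q(U) = 0 (Q(U) = 0/U = 0)
-36 + Q(-18) = -36 + 0 = -36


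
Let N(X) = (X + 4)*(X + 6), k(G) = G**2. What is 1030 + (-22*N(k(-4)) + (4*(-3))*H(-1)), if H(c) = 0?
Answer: -8650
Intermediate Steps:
N(X) = (4 + X)*(6 + X)
1030 + (-22*N(k(-4)) + (4*(-3))*H(-1)) = 1030 + (-22*(24 + ((-4)**2)**2 + 10*(-4)**2) + (4*(-3))*0) = 1030 + (-22*(24 + 16**2 + 10*16) - 12*0) = 1030 + (-22*(24 + 256 + 160) + 0) = 1030 + (-22*440 + 0) = 1030 + (-9680 + 0) = 1030 - 9680 = -8650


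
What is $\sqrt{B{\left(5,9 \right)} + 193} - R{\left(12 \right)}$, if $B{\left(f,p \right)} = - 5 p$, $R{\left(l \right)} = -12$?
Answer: $12 + 2 \sqrt{37} \approx 24.166$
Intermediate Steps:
$\sqrt{B{\left(5,9 \right)} + 193} - R{\left(12 \right)} = \sqrt{\left(-5\right) 9 + 193} - -12 = \sqrt{-45 + 193} + 12 = \sqrt{148} + 12 = 2 \sqrt{37} + 12 = 12 + 2 \sqrt{37}$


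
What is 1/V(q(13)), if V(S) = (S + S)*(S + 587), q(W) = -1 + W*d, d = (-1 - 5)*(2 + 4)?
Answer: -1/110684 ≈ -9.0347e-6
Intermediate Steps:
d = -36 (d = -6*6 = -36)
q(W) = -1 - 36*W (q(W) = -1 + W*(-36) = -1 - 36*W)
V(S) = 2*S*(587 + S) (V(S) = (2*S)*(587 + S) = 2*S*(587 + S))
1/V(q(13)) = 1/(2*(-1 - 36*13)*(587 + (-1 - 36*13))) = 1/(2*(-1 - 468)*(587 + (-1 - 468))) = 1/(2*(-469)*(587 - 469)) = 1/(2*(-469)*118) = 1/(-110684) = -1/110684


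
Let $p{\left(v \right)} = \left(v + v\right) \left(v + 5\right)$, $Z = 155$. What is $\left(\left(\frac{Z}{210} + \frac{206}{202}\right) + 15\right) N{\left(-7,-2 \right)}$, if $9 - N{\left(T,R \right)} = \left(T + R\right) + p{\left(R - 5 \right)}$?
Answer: $- \frac{355435}{2121} \approx -167.58$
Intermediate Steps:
$p{\left(v \right)} = 2 v \left(5 + v\right)$
$N{\left(T,R \right)} = 9 - R - T - 2 R \left(-5 + R\right)$ ($N{\left(T,R \right)} = 9 - \left(\left(T + R\right) + 2 \left(R - 5\right) \left(5 + \left(R - 5\right)\right)\right) = 9 - \left(\left(R + T\right) + 2 \left(R - 5\right) \left(5 + \left(R - 5\right)\right)\right) = 9 - \left(\left(R + T\right) + 2 \left(-5 + R\right) \left(5 + \left(-5 + R\right)\right)\right) = 9 - \left(\left(R + T\right) + 2 \left(-5 + R\right) R\right) = 9 - \left(\left(R + T\right) + 2 R \left(-5 + R\right)\right) = 9 - \left(R + T + 2 R \left(-5 + R\right)\right) = 9 - R - T - 2 R \left(-5 + R\right)$)
$\left(\left(\frac{Z}{210} + \frac{206}{202}\right) + 15\right) N{\left(-7,-2 \right)} = \left(\left(\frac{155}{210} + \frac{206}{202}\right) + 15\right) \left(9 - -2 - -7 - - 4 \left(-5 - 2\right)\right) = \left(\left(155 \cdot \frac{1}{210} + 206 \cdot \frac{1}{202}\right) + 15\right) \left(9 + 2 + 7 - \left(-4\right) \left(-7\right)\right) = \left(\left(\frac{31}{42} + \frac{103}{101}\right) + 15\right) \left(9 + 2 + 7 - 28\right) = \left(\frac{7457}{4242} + 15\right) \left(-10\right) = \frac{71087}{4242} \left(-10\right) = - \frac{355435}{2121}$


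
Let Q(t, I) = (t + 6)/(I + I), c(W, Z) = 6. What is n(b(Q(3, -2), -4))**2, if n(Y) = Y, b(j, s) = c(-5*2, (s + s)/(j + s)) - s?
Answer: 100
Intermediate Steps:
Q(t, I) = (6 + t)/(2*I) (Q(t, I) = (6 + t)/((2*I)) = (6 + t)*(1/(2*I)) = (6 + t)/(2*I))
b(j, s) = 6 - s
n(b(Q(3, -2), -4))**2 = (6 - 1*(-4))**2 = (6 + 4)**2 = 10**2 = 100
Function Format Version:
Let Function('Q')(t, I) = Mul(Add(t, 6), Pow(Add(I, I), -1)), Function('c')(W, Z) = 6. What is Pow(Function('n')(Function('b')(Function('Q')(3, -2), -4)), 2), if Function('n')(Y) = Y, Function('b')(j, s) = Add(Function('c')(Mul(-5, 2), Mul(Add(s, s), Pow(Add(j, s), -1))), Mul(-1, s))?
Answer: 100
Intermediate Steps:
Function('Q')(t, I) = Mul(Rational(1, 2), Pow(I, -1), Add(6, t)) (Function('Q')(t, I) = Mul(Add(6, t), Pow(Mul(2, I), -1)) = Mul(Add(6, t), Mul(Rational(1, 2), Pow(I, -1))) = Mul(Rational(1, 2), Pow(I, -1), Add(6, t)))
Function('b')(j, s) = Add(6, Mul(-1, s))
Pow(Function('n')(Function('b')(Function('Q')(3, -2), -4)), 2) = Pow(Add(6, Mul(-1, -4)), 2) = Pow(Add(6, 4), 2) = Pow(10, 2) = 100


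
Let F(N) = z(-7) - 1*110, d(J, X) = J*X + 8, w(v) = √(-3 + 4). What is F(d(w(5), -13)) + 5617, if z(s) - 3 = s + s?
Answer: 5496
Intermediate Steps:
z(s) = 3 + 2*s (z(s) = 3 + (s + s) = 3 + 2*s)
w(v) = 1 (w(v) = √1 = 1)
d(J, X) = 8 + J*X
F(N) = -121 (F(N) = (3 + 2*(-7)) - 1*110 = (3 - 14) - 110 = -11 - 110 = -121)
F(d(w(5), -13)) + 5617 = -121 + 5617 = 5496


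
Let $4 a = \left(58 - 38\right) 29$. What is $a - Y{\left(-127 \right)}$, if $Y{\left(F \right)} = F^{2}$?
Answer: $-15984$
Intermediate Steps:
$a = 145$ ($a = \frac{\left(58 - 38\right) 29}{4} = \frac{20 \cdot 29}{4} = \frac{1}{4} \cdot 580 = 145$)
$a - Y{\left(-127 \right)} = 145 - \left(-127\right)^{2} = 145 - 16129 = -15984$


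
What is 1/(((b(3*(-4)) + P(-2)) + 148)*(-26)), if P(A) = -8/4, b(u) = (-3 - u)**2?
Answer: -1/5902 ≈ -0.00016943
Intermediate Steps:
P(A) = -2 (P(A) = -8*1/4 = -2)
1/(((b(3*(-4)) + P(-2)) + 148)*(-26)) = 1/((((3 + 3*(-4))**2 - 2) + 148)*(-26)) = 1/((((3 - 12)**2 - 2) + 148)*(-26)) = 1/((((-9)**2 - 2) + 148)*(-26)) = 1/(((81 - 2) + 148)*(-26)) = 1/((79 + 148)*(-26)) = 1/(227*(-26)) = 1/(-5902) = -1/5902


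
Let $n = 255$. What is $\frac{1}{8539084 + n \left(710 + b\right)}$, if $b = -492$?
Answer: $\frac{1}{8594674} \approx 1.1635 \cdot 10^{-7}$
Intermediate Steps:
$\frac{1}{8539084 + n \left(710 + b\right)} = \frac{1}{8539084 + 255 \left(710 - 492\right)} = \frac{1}{8539084 + 255 \cdot 218} = \frac{1}{8539084 + 55590} = \frac{1}{8594674}$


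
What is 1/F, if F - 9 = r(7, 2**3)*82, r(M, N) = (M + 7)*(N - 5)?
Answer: 1/3453 ≈ 0.00028960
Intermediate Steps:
r(M, N) = (-5 + N)*(7 + M) (r(M, N) = (7 + M)*(-5 + N) = (-5 + N)*(7 + M))
F = 3453 (F = 9 + (-35 - 5*7 + 7*2**3 + 7*2**3)*82 = 9 + (-35 - 35 + 7*8 + 7*8)*82 = 9 + (-35 - 35 + 56 + 56)*82 = 9 + 42*82 = 9 + 3444 = 3453)
1/F = 1/3453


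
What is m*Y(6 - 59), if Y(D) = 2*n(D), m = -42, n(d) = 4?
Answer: -336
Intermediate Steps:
Y(D) = 8 (Y(D) = 2*4 = 8)
m*Y(6 - 59) = -42*8 = -336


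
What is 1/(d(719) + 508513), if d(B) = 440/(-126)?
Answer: 63/32036099 ≈ 1.9665e-6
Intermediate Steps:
d(B) = -220/63 (d(B) = 440*(-1/126) = -220/63)
1/(d(719) + 508513) = 1/(-220/63 + 508513) = 1/(32036099/63) = 63/32036099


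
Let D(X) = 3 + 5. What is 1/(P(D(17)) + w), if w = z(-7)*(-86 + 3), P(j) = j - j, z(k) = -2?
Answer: 1/166 ≈ 0.0060241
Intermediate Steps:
D(X) = 8
P(j) = 0
w = 166 (w = -2*(-86 + 3) = -2*(-83) = 166)
1/(P(D(17)) + w) = 1/(0 + 166) = 1/166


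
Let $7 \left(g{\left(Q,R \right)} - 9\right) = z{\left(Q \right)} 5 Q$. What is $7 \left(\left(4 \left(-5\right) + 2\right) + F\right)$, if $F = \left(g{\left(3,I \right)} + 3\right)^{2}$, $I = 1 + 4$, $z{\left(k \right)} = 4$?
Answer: $\frac{19854}{7} \approx 2836.3$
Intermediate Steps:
$I = 5$
$g{\left(Q,R \right)} = 9 + \frac{20 Q}{7}$ ($g{\left(Q,R \right)} = 9 + \frac{4 \cdot 5 Q}{7} = 9 + \frac{20 Q}{7}$)
$F = \frac{20736}{49}$ ($F = \left(\left(9 + \frac{20}{7} \cdot 3\right) + 3\right)^{2} = \left(\left(9 + \frac{60}{7}\right) + 3\right)^{2} = \left(\frac{123}{7} + 3\right)^{2} = \left(\frac{144}{7}\right)^{2} = \frac{20736}{49} \approx 423.18$)
$7 \left(\left(4 \left(-5\right) + 2\right) + F\right) = 7 \left(\left(4 \left(-5\right) + 2\right) + \frac{20736}{49}\right) = 7 \left(\left(-20 + 2\right) + \frac{20736}{49}\right) = 7 \left(-18 + \frac{20736}{49}\right) = 7 \cdot \frac{19854}{49} = \frac{19854}{7}$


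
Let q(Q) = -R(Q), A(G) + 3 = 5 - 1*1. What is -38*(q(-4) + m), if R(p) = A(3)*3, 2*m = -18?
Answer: 456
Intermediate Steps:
A(G) = 1 (A(G) = -3 + (5 - 1*1) = -3 + (5 - 1) = -3 + 4 = 1)
m = -9 (m = (½)*(-18) = -9)
R(p) = 3 (R(p) = 1*3 = 3)
q(Q) = -3 (q(Q) = -1*3 = -3)
-38*(q(-4) + m) = -38*(-3 - 9) = -38*(-12) = 456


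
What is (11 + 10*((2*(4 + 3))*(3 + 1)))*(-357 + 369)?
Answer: 6852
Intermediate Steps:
(11 + 10*((2*(4 + 3))*(3 + 1)))*(-357 + 369) = (11 + 10*((2*7)*4))*12 = (11 + 10*(14*4))*12 = (11 + 10*56)*12 = (11 + 560)*12 = 571*12 = 6852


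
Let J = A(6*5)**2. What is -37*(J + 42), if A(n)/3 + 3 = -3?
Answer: -13542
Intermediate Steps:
A(n) = -18 (A(n) = -9 + 3*(-3) = -9 - 9 = -18)
J = 324 (J = (-18)**2 = 324)
-37*(J + 42) = -37*(324 + 42) = -37*366 = -13542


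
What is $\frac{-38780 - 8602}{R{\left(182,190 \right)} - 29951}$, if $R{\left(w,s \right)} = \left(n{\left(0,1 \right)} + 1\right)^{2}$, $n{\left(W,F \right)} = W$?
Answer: $\frac{23691}{14975} \approx 1.582$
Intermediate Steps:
$R{\left(w,s \right)} = 1$ ($R{\left(w,s \right)} = \left(0 + 1\right)^{2} = 1^{2} = 1$)
$\frac{-38780 - 8602}{R{\left(182,190 \right)} - 29951} = \frac{-38780 - 8602}{1 - 29951} = - \frac{47382}{-29950} = \left(-47382\right) \left(- \frac{1}{29950}\right) = \frac{23691}{14975}$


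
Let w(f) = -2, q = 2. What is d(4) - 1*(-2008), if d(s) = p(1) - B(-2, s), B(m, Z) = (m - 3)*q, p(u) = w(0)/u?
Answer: 2016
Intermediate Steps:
p(u) = -2/u
B(m, Z) = -6 + 2*m (B(m, Z) = (m - 3)*2 = (-3 + m)*2 = -6 + 2*m)
d(s) = 8 (d(s) = -2/1 - (-6 + 2*(-2)) = -2*1 - (-6 - 4) = -2 - 1*(-10) = -2 + 10 = 8)
d(4) - 1*(-2008) = 8 - 1*(-2008) = 8 + 2008 = 2016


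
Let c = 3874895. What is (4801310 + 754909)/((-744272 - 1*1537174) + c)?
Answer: 5556219/1593449 ≈ 3.4869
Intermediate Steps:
(4801310 + 754909)/((-744272 - 1*1537174) + c) = (4801310 + 754909)/((-744272 - 1*1537174) + 3874895) = 5556219/((-744272 - 1537174) + 3874895) = 5556219/(-2281446 + 3874895) = 5556219/1593449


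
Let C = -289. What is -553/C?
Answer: 553/289 ≈ 1.9135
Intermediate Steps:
-553/C = -553/(-289) = -553*(-1/289) = 553/289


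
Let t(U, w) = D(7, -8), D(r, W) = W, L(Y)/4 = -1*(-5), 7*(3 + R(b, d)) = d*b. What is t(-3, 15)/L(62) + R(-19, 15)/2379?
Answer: -11612/27755 ≈ -0.41838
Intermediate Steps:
R(b, d) = -3 + b*d/7 (R(b, d) = -3 + (d*b)/7 = -3 + (b*d)/7 = -3 + b*d/7)
L(Y) = 20 (L(Y) = 4*(-1*(-5)) = 4*5 = 20)
t(U, w) = -8
t(-3, 15)/L(62) + R(-19, 15)/2379 = -8/20 + (-3 + (⅐)*(-19)*15)/2379 = -8*1/20 + (-3 - 285/7)*(1/2379) = -⅖ - 306/7*1/2379 = -⅖ - 102/5551 = -11612/27755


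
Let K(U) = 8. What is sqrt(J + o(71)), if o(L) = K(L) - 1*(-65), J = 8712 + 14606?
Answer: 3*sqrt(2599) ≈ 152.94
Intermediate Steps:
J = 23318
o(L) = 73 (o(L) = 8 - 1*(-65) = 8 + 65 = 73)
sqrt(J + o(71)) = sqrt(23318 + 73) = sqrt(23391) = 3*sqrt(2599)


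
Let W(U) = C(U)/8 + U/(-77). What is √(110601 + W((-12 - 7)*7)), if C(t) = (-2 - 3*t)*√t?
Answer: √(214126880 + 96074*I*√133)/44 ≈ 332.57 + 0.86042*I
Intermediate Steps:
C(t) = √t*(-2 - 3*t)
W(U) = -U/77 + √U*(-2 - 3*U)/8 (W(U) = (√U*(-2 - 3*U))/8 + U/(-77) = (√U*(-2 - 3*U))*(⅛) + U*(-1/77) = √U*(-2 - 3*U)/8 - U/77 = -U/77 + √U*(-2 - 3*U)/8)
√(110601 + W((-12 - 7)*7)) = √(110601 + (-(-12 - 7)*7/77 + √((-12 - 7)*7)*(-2 - 3*(-12 - 7)*7)/8)) = √(110601 + (-(-19)*7/77 + √(-19*7)*(-2 - (-57)*7)/8)) = √(110601 + (-1/77*(-133) + √(-133)*(-2 - 3*(-133))/8)) = √(110601 + (19/11 + (I*√133)*(-2 + 399)/8)) = √(110601 + (19/11 + (⅛)*(I*√133)*397)) = √(110601 + (19/11 + 397*I*√133/8)) = √(1216630/11 + 397*I*√133/8)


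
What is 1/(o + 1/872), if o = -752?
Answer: -872/655743 ≈ -0.0013298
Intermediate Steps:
1/(o + 1/872) = 1/(-752 + 1/872) = 1/(-655743/872) = -872/655743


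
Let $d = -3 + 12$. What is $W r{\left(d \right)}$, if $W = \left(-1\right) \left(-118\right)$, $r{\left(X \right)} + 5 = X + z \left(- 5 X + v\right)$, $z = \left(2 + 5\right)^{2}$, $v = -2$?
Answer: $-271282$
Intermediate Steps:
$z = 49$ ($z = 7^{2} = 49$)
$d = 9$
$r{\left(X \right)} = -103 - 244 X$ ($r{\left(X \right)} = -5 + \left(X + 49 \left(- 5 X - 2\right)\right) = -5 + \left(X + 49 \left(-2 - 5 X\right)\right) = -5 - \left(98 + 244 X\right) = -103 - 244 X$)
$W = 118$
$W r{\left(d \right)} = 118 \left(-103 - 2196\right) = 118 \left(-2299\right) = -271282$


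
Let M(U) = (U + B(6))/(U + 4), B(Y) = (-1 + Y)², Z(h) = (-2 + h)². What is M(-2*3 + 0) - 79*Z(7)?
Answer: -3969/2 ≈ -1984.5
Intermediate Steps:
M(U) = (25 + U)/(4 + U) (M(U) = (U + (-1 + 6)²)/(U + 4) = (U + 5²)/(4 + U) = (U + 25)/(4 + U) = (25 + U)/(4 + U))
M(-2*3 + 0) - 79*Z(7) = (25 + (-2*3 + 0))/(4 + (-2*3 + 0)) - 79*(-2 + 7)² = (25 + (-6 + 0))/(4 + (-6 + 0)) - 79*5² = (25 - 6)/(4 - 6) - 79*25 = 19/(-2) - 1975 = -½*19 - 1975 = -19/2 - 1975 = -3969/2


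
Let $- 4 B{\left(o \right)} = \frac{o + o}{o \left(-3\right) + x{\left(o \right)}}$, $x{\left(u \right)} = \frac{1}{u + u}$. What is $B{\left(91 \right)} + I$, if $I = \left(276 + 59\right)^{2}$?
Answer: $\frac{5575907406}{49685} \approx 1.1223 \cdot 10^{5}$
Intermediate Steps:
$x{\left(u \right)} = \frac{1}{2 u}$
$I = 112225$ ($I = 335^{2} = 112225$)
$B{\left(o \right)} = - \frac{o}{2 \left(\frac{1}{2 o} - 3 o\right)}$ ($B{\left(o \right)} = - \frac{\left(o + o\right) \frac{1}{o \left(-3\right) + \frac{1}{2 o}}}{4} = - \frac{2 o \frac{1}{- 3 o + \frac{1}{2 o}}}{4} = - \frac{2 o \frac{1}{\frac{1}{2 o} - 3 o}}{4} = - \frac{o}{2 \left(\frac{1}{2 o} - 3 o\right)}$)
$B{\left(91 \right)} + I = \frac{91^{2}}{-1 + 6 \cdot 91^{2}} + 112225 = \frac{8281}{-1 + 6 \cdot 8281} + 112225 = \frac{8281}{-1 + 49686} + 112225 = \frac{8281}{49685} + 112225 = \frac{5575907406}{49685}$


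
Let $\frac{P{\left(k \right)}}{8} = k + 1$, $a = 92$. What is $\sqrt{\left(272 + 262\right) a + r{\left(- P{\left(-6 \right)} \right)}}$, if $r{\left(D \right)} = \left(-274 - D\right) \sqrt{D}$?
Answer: $2 \sqrt{12282 - 157 \sqrt{10}} \approx 217.12$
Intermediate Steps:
$P{\left(k \right)} = 8 + 8 k$ ($P{\left(k \right)} = 8 \left(k + 1\right) = 8 \left(1 + k\right) = 8 + 8 k$)
$r{\left(D \right)} = \sqrt{D} \left(-274 - D\right)$
$\sqrt{\left(272 + 262\right) a + r{\left(- P{\left(-6 \right)} \right)}} = \sqrt{\left(272 + 262\right) 92 + \sqrt{- (8 + 8 \left(-6\right))} \left(-274 - - (8 + 8 \left(-6\right))\right)} = \sqrt{534 \cdot 92 + \sqrt{- (8 - 48)} \left(-274 - - (8 - 48)\right)} = \sqrt{49128 + \sqrt{\left(-1\right) \left(-40\right)} \left(-274 - \left(-1\right) \left(-40\right)\right)} = \sqrt{49128 + \sqrt{40} \left(-274 - 40\right)} = \sqrt{49128 + 2 \sqrt{10} \left(-274 - 40\right)} = \sqrt{49128 + 2 \sqrt{10} \left(-314\right)} = \sqrt{49128 - 628 \sqrt{10}}$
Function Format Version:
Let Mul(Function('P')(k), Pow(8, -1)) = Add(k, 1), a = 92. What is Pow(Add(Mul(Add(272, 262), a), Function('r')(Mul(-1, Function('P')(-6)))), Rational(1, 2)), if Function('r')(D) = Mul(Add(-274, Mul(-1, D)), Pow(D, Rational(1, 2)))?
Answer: Mul(2, Pow(Add(12282, Mul(-157, Pow(10, Rational(1, 2)))), Rational(1, 2))) ≈ 217.12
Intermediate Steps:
Function('P')(k) = Add(8, Mul(8, k)) (Function('P')(k) = Mul(8, Add(k, 1)) = Mul(8, Add(1, k)) = Add(8, Mul(8, k)))
Function('r')(D) = Mul(Pow(D, Rational(1, 2)), Add(-274, Mul(-1, D)))
Pow(Add(Mul(Add(272, 262), a), Function('r')(Mul(-1, Function('P')(-6)))), Rational(1, 2)) = Pow(Add(Mul(Add(272, 262), 92), Mul(Pow(Mul(-1, Add(8, Mul(8, -6))), Rational(1, 2)), Add(-274, Mul(-1, Mul(-1, Add(8, Mul(8, -6))))))), Rational(1, 2)) = Pow(Add(Mul(534, 92), Mul(Pow(Mul(-1, Add(8, -48)), Rational(1, 2)), Add(-274, Mul(-1, Mul(-1, Add(8, -48)))))), Rational(1, 2)) = Pow(Add(49128, Mul(Pow(Mul(-1, -40), Rational(1, 2)), Add(-274, Mul(-1, Mul(-1, -40))))), Rational(1, 2)) = Pow(Add(49128, Mul(Pow(40, Rational(1, 2)), Add(-274, Mul(-1, 40)))), Rational(1, 2)) = Pow(Add(49128, Mul(Mul(2, Pow(10, Rational(1, 2))), Add(-274, -40))), Rational(1, 2)) = Pow(Add(49128, Mul(Mul(2, Pow(10, Rational(1, 2))), -314)), Rational(1, 2)) = Pow(Add(49128, Mul(-628, Pow(10, Rational(1, 2)))), Rational(1, 2))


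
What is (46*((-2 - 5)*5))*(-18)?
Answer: 28980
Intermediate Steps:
(46*((-2 - 5)*5))*(-18) = (46*(-7*5))*(-18) = (46*(-35))*(-18) = -1610*(-18) = 28980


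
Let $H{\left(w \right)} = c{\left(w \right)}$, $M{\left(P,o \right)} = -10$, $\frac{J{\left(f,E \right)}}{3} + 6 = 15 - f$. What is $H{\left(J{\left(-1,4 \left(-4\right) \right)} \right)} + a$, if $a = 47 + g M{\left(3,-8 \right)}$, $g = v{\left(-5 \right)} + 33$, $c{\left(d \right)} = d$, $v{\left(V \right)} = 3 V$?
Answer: $-103$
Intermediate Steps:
$J{\left(f,E \right)} = 27 - 3 f$ ($J{\left(f,E \right)} = -18 + 3 \left(15 - f\right) = -18 - \left(-45 + 3 f\right) = 27 - 3 f$)
$H{\left(w \right)} = w$
$g = 18$ ($g = 3 \left(-5\right) + 33 = -15 + 33 = 18$)
$a = -133$ ($a = 47 + 18 \left(-10\right) = 47 - 180 = -133$)
$H{\left(J{\left(-1,4 \left(-4\right) \right)} \right)} + a = \left(27 - -3\right) - 133 = \left(27 + 3\right) - 133 = 30 - 133 = -103$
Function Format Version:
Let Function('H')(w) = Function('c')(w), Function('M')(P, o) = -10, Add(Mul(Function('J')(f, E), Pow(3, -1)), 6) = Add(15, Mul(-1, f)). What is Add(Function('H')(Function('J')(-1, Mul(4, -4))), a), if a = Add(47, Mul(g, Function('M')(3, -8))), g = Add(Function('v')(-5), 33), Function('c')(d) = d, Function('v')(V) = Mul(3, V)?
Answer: -103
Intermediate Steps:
Function('J')(f, E) = Add(27, Mul(-3, f)) (Function('J')(f, E) = Add(-18, Mul(3, Add(15, Mul(-1, f)))) = Add(-18, Add(45, Mul(-3, f))) = Add(27, Mul(-3, f)))
Function('H')(w) = w
g = 18 (g = Add(Mul(3, -5), 33) = Add(-15, 33) = 18)
a = -133 (a = Add(47, Mul(18, -10)) = Add(47, -180) = -133)
Add(Function('H')(Function('J')(-1, Mul(4, -4))), a) = Add(Add(27, Mul(-3, -1)), -133) = Add(Add(27, 3), -133) = Add(30, -133) = -103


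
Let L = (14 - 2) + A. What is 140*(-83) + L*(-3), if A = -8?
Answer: -11632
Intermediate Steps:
L = 4 (L = (14 - 2) - 8 = 12 - 8 = 4)
140*(-83) + L*(-3) = 140*(-83) + 4*(-3) = -11620 - 12 = -11632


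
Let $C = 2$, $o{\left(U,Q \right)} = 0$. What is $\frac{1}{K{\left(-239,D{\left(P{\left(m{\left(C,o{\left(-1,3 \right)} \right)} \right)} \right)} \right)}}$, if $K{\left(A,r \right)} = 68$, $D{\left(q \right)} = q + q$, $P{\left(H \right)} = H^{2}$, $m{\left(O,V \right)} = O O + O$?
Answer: $\frac{1}{68} \approx 0.014706$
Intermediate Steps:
$m{\left(O,V \right)} = O + O^{2}$ ($m{\left(O,V \right)} = O^{2} + O = O + O^{2}$)
$D{\left(q \right)} = 2 q$
$\frac{1}{K{\left(-239,D{\left(P{\left(m{\left(C,o{\left(-1,3 \right)} \right)} \right)} \right)} \right)}} = \frac{1}{68}$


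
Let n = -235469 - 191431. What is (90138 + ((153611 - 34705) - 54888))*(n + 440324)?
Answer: 2069390144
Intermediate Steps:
n = -426900
(90138 + ((153611 - 34705) - 54888))*(n + 440324) = (90138 + ((153611 - 34705) - 54888))*(-426900 + 440324) = (90138 + (118906 - 54888))*13424 = (90138 + 64018)*13424 = 154156*13424 = 2069390144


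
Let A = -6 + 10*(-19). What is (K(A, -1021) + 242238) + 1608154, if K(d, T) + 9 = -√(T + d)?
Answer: 1850383 - I*√1217 ≈ 1.8504e+6 - 34.885*I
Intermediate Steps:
A = -196 (A = -6 - 190 = -196)
K(d, T) = -9 - √(T + d)
(K(A, -1021) + 242238) + 1608154 = ((-9 - √(-1021 - 196)) + 242238) + 1608154 = ((-9 - √(-1217)) + 242238) + 1608154 = ((-9 - I*√1217) + 242238) + 1608154 = (242229 - I*√1217) + 1608154 = 1850383 - I*√1217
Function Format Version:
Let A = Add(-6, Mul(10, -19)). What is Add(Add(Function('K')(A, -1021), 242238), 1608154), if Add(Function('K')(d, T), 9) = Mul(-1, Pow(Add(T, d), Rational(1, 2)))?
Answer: Add(1850383, Mul(-1, I, Pow(1217, Rational(1, 2)))) ≈ Add(1.8504e+6, Mul(-34.885, I))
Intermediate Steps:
A = -196 (A = Add(-6, -190) = -196)
Function('K')(d, T) = Add(-9, Mul(-1, Pow(Add(T, d), Rational(1, 2))))
Add(Add(Function('K')(A, -1021), 242238), 1608154) = Add(Add(Add(-9, Mul(-1, Pow(Add(-1021, -196), Rational(1, 2)))), 242238), 1608154) = Add(Add(Add(-9, Mul(-1, Pow(-1217, Rational(1, 2)))), 242238), 1608154) = Add(Add(Add(-9, Mul(-1, Mul(I, Pow(1217, Rational(1, 2))))), 242238), 1608154) = Add(Add(Add(-9, Mul(-1, I, Pow(1217, Rational(1, 2)))), 242238), 1608154) = Add(Add(242229, Mul(-1, I, Pow(1217, Rational(1, 2)))), 1608154) = Add(1850383, Mul(-1, I, Pow(1217, Rational(1, 2))))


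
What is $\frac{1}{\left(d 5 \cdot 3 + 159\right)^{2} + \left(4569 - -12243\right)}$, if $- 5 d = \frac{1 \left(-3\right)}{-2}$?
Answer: $\frac{4}{162729} \approx 2.4581 \cdot 10^{-5}$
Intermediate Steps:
$d = - \frac{3}{10}$ ($d = - \frac{1 \left(-3\right) \frac{1}{-2}}{5} = - \frac{\left(-3\right) \left(- \frac{1}{2}\right)}{5} = \left(- \frac{1}{5}\right) \frac{3}{2} = - \frac{3}{10} \approx -0.3$)
$\frac{1}{\left(d 5 \cdot 3 + 159\right)^{2} + \left(4569 - -12243\right)} = \frac{1}{\left(\left(- \frac{3}{10}\right) 5 \cdot 3 + 159\right)^{2} + \left(4569 - -12243\right)} = \frac{1}{\left(\left(- \frac{3}{2}\right) 3 + 159\right)^{2} + \left(4569 + 12243\right)} = \frac{1}{\left(- \frac{9}{2} + 159\right)^{2} + 16812} = \frac{1}{\left(\frac{309}{2}\right)^{2} + 16812} = \frac{1}{\frac{95481}{4} + 16812} = \frac{1}{\frac{162729}{4}} = \frac{4}{162729}$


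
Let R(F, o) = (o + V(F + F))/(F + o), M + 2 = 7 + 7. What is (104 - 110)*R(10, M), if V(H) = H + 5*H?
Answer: -36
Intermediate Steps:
V(H) = 6*H
M = 12 (M = -2 + (7 + 7) = -2 + 14 = 12)
R(F, o) = (o + 12*F)/(F + o) (R(F, o) = (o + 6*(F + F))/(F + o) = (o + 6*(2*F))/(F + o) = (o + 12*F)/(F + o))
(104 - 110)*R(10, M) = (104 - 110)*((12 + 12*10)/(10 + 12)) = -6*(12 + 120)/22 = -3*132/11 = -6*6 = -36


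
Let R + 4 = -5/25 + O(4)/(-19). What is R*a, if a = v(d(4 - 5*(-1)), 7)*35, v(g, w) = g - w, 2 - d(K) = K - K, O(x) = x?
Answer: 14665/19 ≈ 771.84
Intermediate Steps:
d(K) = 2 (d(K) = 2 - (K - K) = 2 - 1*0 = 2 + 0 = 2)
R = -419/95 (R = -4 + (-5/25 + 4/(-19)) = -4 + (-5*1/25 + 4*(-1/19)) = -4 + (-⅕ - 4/19) = -4 - 39/95 = -419/95 ≈ -4.4105)
a = -175 (a = (2 - 1*7)*35 = (2 - 7)*35 = -5*35 = -175)
R*a = -419/95*(-175) = 14665/19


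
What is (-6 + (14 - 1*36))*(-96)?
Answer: 2688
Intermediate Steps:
(-6 + (14 - 1*36))*(-96) = (-6 + (14 - 36))*(-96) = (-6 - 22)*(-96) = -28*(-96) = 2688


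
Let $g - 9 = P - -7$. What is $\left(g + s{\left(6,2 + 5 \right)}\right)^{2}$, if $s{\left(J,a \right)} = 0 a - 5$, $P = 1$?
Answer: $144$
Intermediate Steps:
$s{\left(J,a \right)} = -5$ ($s{\left(J,a \right)} = 0 - 5 = -5$)
$g = 17$ ($g = 9 + \left(1 - -7\right) = 9 + \left(1 + 7\right) = 9 + 8 = 17$)
$\left(g + s{\left(6,2 + 5 \right)}\right)^{2} = \left(17 - 5\right)^{2} = 12^{2} = 144$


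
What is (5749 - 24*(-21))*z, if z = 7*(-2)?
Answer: -87542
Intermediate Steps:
z = -14
(5749 - 24*(-21))*z = (5749 - 24*(-21))*(-14) = (5749 - 1*(-504))*(-14) = (5749 + 504)*(-14) = 6253*(-14) = -87542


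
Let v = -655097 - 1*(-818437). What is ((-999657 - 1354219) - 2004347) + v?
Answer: -4194883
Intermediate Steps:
v = 163340 (v = -655097 + 818437 = 163340)
((-999657 - 1354219) - 2004347) + v = ((-999657 - 1354219) - 2004347) + 163340 = (-2353876 - 2004347) + 163340 = -4358223 + 163340 = -4194883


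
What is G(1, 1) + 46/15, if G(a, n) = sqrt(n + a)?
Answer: 46/15 + sqrt(2) ≈ 4.4809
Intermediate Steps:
G(a, n) = sqrt(a + n)
G(1, 1) + 46/15 = sqrt(1 + 1) + 46/15 = sqrt(2) + 46*(1/15) = sqrt(2) + 46/15 = 46/15 + sqrt(2)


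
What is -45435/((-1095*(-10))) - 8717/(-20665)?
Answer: -2249235/603418 ≈ -3.7275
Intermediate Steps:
-45435/((-1095*(-10))) - 8717/(-20665) = -45435/10950 - 8717*(-1/20665) = -45435*1/10950 + 8717/20665 = -3029/730 + 8717/20665 = -2249235/603418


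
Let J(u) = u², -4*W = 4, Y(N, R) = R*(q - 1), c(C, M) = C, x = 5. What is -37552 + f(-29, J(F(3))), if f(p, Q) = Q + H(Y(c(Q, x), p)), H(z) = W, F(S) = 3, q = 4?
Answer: -37544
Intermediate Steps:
Y(N, R) = 3*R (Y(N, R) = R*(4 - 1) = R*3 = 3*R)
W = -1 (W = -¼*4 = -1)
H(z) = -1
f(p, Q) = -1 + Q (f(p, Q) = Q - 1 = -1 + Q)
-37552 + f(-29, J(F(3))) = -37552 + (-1 + 3²) = -37552 + (-1 + 9) = -37552 + 8 = -37544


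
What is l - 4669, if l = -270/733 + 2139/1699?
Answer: -5813509366/1245367 ≈ -4668.1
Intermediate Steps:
l = 1109157/1245367 (l = -270*1/733 + 2139*(1/1699) = -270/733 + 2139/1699 = 1109157/1245367 ≈ 0.89063)
l - 4669 = 1109157/1245367 - 4669 = -5813509366/1245367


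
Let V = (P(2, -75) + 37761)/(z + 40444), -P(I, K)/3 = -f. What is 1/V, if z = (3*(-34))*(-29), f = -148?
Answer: 43402/37317 ≈ 1.1631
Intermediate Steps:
P(I, K) = -444 (P(I, K) = -(-3)*(-148) = -3*148 = -444)
z = 2958 (z = -102*(-29) = 2958)
V = 37317/43402 (V = (-444 + 37761)/(2958 + 40444) = 37317/43402 ≈ 0.85980)
1/V = 1/(37317/43402) = 43402/37317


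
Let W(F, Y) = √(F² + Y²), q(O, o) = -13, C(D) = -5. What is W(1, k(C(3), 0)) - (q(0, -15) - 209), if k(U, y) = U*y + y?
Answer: 223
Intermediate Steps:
k(U, y) = y + U*y
W(1, k(C(3), 0)) - (q(0, -15) - 209) = √(1² + (0*(1 - 5))²) - (-13 - 209) = √(1 + (0*(-4))²) - 1*(-222) = √(1 + 0²) + 222 = √(1 + 0) + 222 = √1 + 222 = 1 + 222 = 223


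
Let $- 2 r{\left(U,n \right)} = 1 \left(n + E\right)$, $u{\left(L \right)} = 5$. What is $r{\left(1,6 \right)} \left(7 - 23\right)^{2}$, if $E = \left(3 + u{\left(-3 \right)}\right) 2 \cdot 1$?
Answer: $-2816$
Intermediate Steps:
$E = 16$ ($E = \left(3 + 5\right) 2 \cdot 1 = 8 \cdot 2 = 16$)
$r{\left(U,n \right)} = -8 - \frac{n}{2}$ ($r{\left(U,n \right)} = - \frac{1 \left(n + 16\right)}{2} = - \frac{1 \left(16 + n\right)}{2} = - \frac{16 + n}{2} = -8 - \frac{n}{2}$)
$r{\left(1,6 \right)} \left(7 - 23\right)^{2} = \left(-8 - 3\right) \left(7 - 23\right)^{2} = \left(-8 - 3\right) \left(-16\right)^{2} = \left(-11\right) 256 = -2816$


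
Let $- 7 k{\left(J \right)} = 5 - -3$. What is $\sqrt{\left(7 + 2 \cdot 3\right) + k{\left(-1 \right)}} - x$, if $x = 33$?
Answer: $-33 + \frac{\sqrt{581}}{7} \approx -29.557$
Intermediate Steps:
$k{\left(J \right)} = - \frac{8}{7}$ ($k{\left(J \right)} = - \frac{5 - -3}{7} = - \frac{5 + 3}{7} = \left(- \frac{1}{7}\right) 8 = - \frac{8}{7}$)
$\sqrt{\left(7 + 2 \cdot 3\right) + k{\left(-1 \right)}} - x = \sqrt{\left(7 + 2 \cdot 3\right) - \frac{8}{7}} - 33 = \sqrt{\left(7 + 6\right) - \frac{8}{7}} - 33 = \sqrt{13 - \frac{8}{7}} - 33 = \sqrt{\frac{83}{7}} - 33 = \frac{\sqrt{581}}{7} - 33 = -33 + \frac{\sqrt{581}}{7}$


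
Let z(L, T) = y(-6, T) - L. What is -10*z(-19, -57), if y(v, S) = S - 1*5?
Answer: 430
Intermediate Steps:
y(v, S) = -5 + S (y(v, S) = S - 5 = -5 + S)
z(L, T) = -5 + T - L (z(L, T) = (-5 + T) - L = -5 + T - L)
-10*z(-19, -57) = -10*(-5 - 57 - 1*(-19)) = -10*(-5 - 57 + 19) = -10*(-43) = 430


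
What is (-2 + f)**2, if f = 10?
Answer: 64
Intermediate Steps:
(-2 + f)**2 = (-2 + 10)**2 = 8**2 = 64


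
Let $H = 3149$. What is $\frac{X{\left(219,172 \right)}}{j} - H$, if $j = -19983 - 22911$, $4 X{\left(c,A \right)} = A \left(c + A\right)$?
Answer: $- \frac{135090019}{42894} \approx -3149.4$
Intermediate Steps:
$X{\left(c,A \right)} = \frac{A \left(A + c\right)}{4}$ ($X{\left(c,A \right)} = \frac{A \left(c + A\right)}{4} = \frac{A \left(A + c\right)}{4}$)
$j = -42894$ ($j = -19983 - 22911 = -42894$)
$\frac{X{\left(219,172 \right)}}{j} - H = \frac{\frac{1}{4} \cdot 172 \left(172 + 219\right)}{-42894} - 3149 = \frac{1}{4} \cdot 172 \cdot 391 \left(- \frac{1}{42894}\right) - 3149 = 16813 \left(- \frac{1}{42894}\right) - 3149 = - \frac{16813}{42894} - 3149 = - \frac{135090019}{42894}$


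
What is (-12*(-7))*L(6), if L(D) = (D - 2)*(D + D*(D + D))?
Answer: 26208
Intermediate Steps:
L(D) = (-2 + D)*(D + 2*D²) (L(D) = (-2 + D)*(D + D*(2*D)) = (-2 + D)*(D + 2*D²))
(-12*(-7))*L(6) = (-12*(-7))*(6*(-2 - 3*6 + 2*6²)) = 84*(6*(-2 - 18 + 2*36)) = 84*(6*(-2 - 18 + 72)) = 84*(6*52) = 84*312 = 26208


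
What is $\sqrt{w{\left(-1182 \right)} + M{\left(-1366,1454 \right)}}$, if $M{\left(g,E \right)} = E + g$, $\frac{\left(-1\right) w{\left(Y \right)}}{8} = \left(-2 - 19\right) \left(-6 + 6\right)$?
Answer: $2 \sqrt{22} \approx 9.3808$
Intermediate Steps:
$w{\left(Y \right)} = 0$ ($w{\left(Y \right)} = - 8 \left(-2 - 19\right) \left(-6 + 6\right) = - 8 \left(\left(-21\right) 0\right) = \left(-8\right) 0 = 0$)
$\sqrt{w{\left(-1182 \right)} + M{\left(-1366,1454 \right)}} = \sqrt{0 + \left(1454 - 1366\right)} = \sqrt{0 + 88} = \sqrt{88} = 2 \sqrt{22}$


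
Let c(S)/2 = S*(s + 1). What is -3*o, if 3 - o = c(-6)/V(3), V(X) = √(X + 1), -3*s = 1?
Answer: -21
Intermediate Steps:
s = -⅓ (s = -⅓*1 = -⅓ ≈ -0.33333)
c(S) = 4*S/3 (c(S) = 2*(S*(-⅓ + 1)) = 2*(S*(⅔)) = 2*(2*S/3) = 4*S/3)
V(X) = √(1 + X)
o = 7 (o = 3 - (4/3)*(-6)/(√(1 + 3)) = 3 - (-8)/(√4) = 3 - (-8)/2 = 3 - 1*(-4) = 3 + 4 = 7)
-3*o = -3*7 = -21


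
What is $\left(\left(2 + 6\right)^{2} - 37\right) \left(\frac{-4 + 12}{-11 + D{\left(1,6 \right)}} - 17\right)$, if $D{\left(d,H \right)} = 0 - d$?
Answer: $-477$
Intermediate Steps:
$D{\left(d,H \right)} = - d$
$\left(\left(2 + 6\right)^{2} - 37\right) \left(\frac{-4 + 12}{-11 + D{\left(1,6 \right)}} - 17\right) = \left(\left(2 + 6\right)^{2} - 37\right) \left(\frac{-4 + 12}{-11 - 1} - 17\right) = \left(8^{2} - 37\right) \left(\frac{8}{-11 - 1} - 17\right) = \left(64 - 37\right) \left(\frac{8}{-12} - 17\right) = 27 \left(8 \left(- \frac{1}{12}\right) - 17\right) = 27 \left(- \frac{2}{3} - 17\right) = 27 \left(- \frac{53}{3}\right) = -477$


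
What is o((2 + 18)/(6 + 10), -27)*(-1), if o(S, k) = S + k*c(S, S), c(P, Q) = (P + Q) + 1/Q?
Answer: 1757/20 ≈ 87.850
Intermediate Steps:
c(P, Q) = P + Q + 1/Q
o(S, k) = S + k*(1/S + 2*S) (o(S, k) = S + k*(S + S + 1/S) = S + k*(1/S + 2*S))
o((2 + 18)/(6 + 10), -27)*(-1) = ((2 + 18)/(6 + 10) - 27*(6 + 10)/(2 + 18) + 2*((2 + 18)/(6 + 10))*(-27))*(-1) = (20/16 - 27/(20/16) + 2*(20/16)*(-27))*(-1) = (20*(1/16) - 27/(20*(1/16)) + 2*(20*(1/16))*(-27))*(-1) = (5/4 - 27/5/4 + 2*(5/4)*(-27))*(-1) = (5/4 - 27*⅘ - 135/2)*(-1) = (5/4 - 108/5 - 135/2)*(-1) = -1757/20*(-1) = 1757/20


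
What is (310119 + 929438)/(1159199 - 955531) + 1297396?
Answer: 264239288085/203668 ≈ 1.2974e+6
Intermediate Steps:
(310119 + 929438)/(1159199 - 955531) + 1297396 = 1239557/203668 + 1297396 = 264239288085/203668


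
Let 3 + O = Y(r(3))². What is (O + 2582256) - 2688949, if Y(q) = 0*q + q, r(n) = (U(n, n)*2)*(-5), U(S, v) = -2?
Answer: -106296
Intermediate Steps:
r(n) = 20 (r(n) = -2*2*(-5) = -4*(-5) = 20)
Y(q) = q (Y(q) = 0 + q = q)
O = 397 (O = -3 + 20² = -3 + 400 = 397)
(O + 2582256) - 2688949 = (397 + 2582256) - 2688949 = 2582653 - 2688949 = -106296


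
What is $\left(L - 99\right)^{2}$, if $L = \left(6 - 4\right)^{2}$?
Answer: $9025$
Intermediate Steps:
$L = 4$ ($L = 2^{2} = 4$)
$\left(L - 99\right)^{2} = \left(4 - 99\right)^{2} = \left(-95\right)^{2} = 9025$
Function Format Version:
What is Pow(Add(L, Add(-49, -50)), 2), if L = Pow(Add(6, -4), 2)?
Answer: 9025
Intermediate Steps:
L = 4 (L = Pow(2, 2) = 4)
Pow(Add(L, Add(-49, -50)), 2) = Pow(Add(4, Add(-49, -50)), 2) = Pow(Add(4, -99), 2) = Pow(-95, 2) = 9025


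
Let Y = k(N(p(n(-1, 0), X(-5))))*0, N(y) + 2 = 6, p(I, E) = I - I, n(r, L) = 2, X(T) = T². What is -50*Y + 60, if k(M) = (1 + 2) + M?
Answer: 60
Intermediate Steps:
p(I, E) = 0
N(y) = 4 (N(y) = -2 + 6 = 4)
k(M) = 3 + M
Y = 0 (Y = (3 + 4)*0 = 7*0 = 0)
-50*Y + 60 = -50*0 + 60 = 0 + 60 = 60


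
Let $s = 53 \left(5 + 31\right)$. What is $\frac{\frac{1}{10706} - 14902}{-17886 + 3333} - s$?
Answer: $- \frac{297115288733}{155804418} \approx -1907.0$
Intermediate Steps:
$s = 1908$ ($s = 53 \cdot 36 = 1908$)
$\frac{\frac{1}{10706} - 14902}{-17886 + 3333} - s = \frac{\frac{1}{10706} - 14902}{-17886 + 3333} - 1908 = \frac{\frac{1}{10706} - 14902}{-14553} - 1908 = \left(- \frac{159540811}{10706}\right) \left(- \frac{1}{14553}\right) - 1908 = \frac{159540811}{155804418} - 1908 = - \frac{297115288733}{155804418}$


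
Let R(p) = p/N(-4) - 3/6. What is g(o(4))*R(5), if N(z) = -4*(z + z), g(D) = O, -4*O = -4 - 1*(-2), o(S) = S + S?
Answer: -11/64 ≈ -0.17188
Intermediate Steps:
o(S) = 2*S
O = ½ (O = -(-4 - 1*(-2))/4 = -(-4 + 2)/4 = -¼*(-2) = ½ ≈ 0.50000)
g(D) = ½
N(z) = -8*z
R(p) = -½ + p/32 (R(p) = p/((-8*(-4))) - 3/6 = p/32 - 3*⅙ = p*(1/32) - ½ = p/32 - ½ = -½ + p/32)
g(o(4))*R(5) = (-½ + (1/32)*5)/2 = (-½ + 5/32)/2 = (½)*(-11/32) = -11/64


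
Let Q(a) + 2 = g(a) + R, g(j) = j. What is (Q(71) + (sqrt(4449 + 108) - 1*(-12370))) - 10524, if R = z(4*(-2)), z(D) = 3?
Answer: 1918 + 7*sqrt(93) ≈ 1985.5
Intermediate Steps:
R = 3
Q(a) = 1 + a (Q(a) = -2 + (a + 3) = -2 + (3 + a) = 1 + a)
(Q(71) + (sqrt(4449 + 108) - 1*(-12370))) - 10524 = ((1 + 71) + (sqrt(4449 + 108) - 1*(-12370))) - 10524 = (72 + (sqrt(4557) + 12370)) - 10524 = (72 + (7*sqrt(93) + 12370)) - 10524 = (72 + (12370 + 7*sqrt(93))) - 10524 = (12442 + 7*sqrt(93)) - 10524 = 1918 + 7*sqrt(93)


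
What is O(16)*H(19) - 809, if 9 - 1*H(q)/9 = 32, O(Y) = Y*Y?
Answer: -53801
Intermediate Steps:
O(Y) = Y²
H(q) = -207 (H(q) = 81 - 9*32 = 81 - 288 = -207)
O(16)*H(19) - 809 = 16²*(-207) - 809 = 256*(-207) - 809 = -52992 - 809 = -53801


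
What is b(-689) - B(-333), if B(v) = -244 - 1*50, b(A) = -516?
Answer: -222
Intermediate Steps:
B(v) = -294 (B(v) = -244 - 50 = -294)
b(-689) - B(-333) = -516 - 1*(-294) = -516 + 294 = -222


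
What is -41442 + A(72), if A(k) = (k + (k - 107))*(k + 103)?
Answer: -34967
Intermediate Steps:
A(k) = (-107 + 2*k)*(103 + k) (A(k) = (k + (-107 + k))*(103 + k) = (-107 + 2*k)*(103 + k))
-41442 + A(72) = -41442 + (-11021 + 2*72² + 99*72) = -41442 + (-11021 + 2*5184 + 7128) = -41442 + (-11021 + 10368 + 7128) = -41442 + 6475 = -34967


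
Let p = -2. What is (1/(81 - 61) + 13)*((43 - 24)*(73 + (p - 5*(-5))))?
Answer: 119016/5 ≈ 23803.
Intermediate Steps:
(1/(81 - 61) + 13)*((43 - 24)*(73 + (p - 5*(-5)))) = (1/(81 - 61) + 13)*((43 - 24)*(73 + (-2 - 5*(-5)))) = (1/20 + 13)*(19*(73 + (-2 + 25))) = (1/20 + 13)*(19*(73 + 23)) = 261*(19*96)/20 = (261/20)*1824 = 119016/5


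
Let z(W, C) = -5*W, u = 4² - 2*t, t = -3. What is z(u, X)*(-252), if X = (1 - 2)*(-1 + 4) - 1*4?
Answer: 27720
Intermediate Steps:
u = 22 (u = 4² - 2*(-3) = 16 + 6 = 22)
X = -7 (X = -1*3 - 4 = -3 - 4 = -7)
z(u, X)*(-252) = -5*22*(-252) = -110*(-252) = 27720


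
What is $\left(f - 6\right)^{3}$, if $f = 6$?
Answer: $0$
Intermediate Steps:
$\left(f - 6\right)^{3} = \left(6 - 6\right)^{3} = 0^{3} = 0$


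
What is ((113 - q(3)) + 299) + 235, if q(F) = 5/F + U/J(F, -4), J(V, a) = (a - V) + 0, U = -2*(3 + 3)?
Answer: 13516/21 ≈ 643.62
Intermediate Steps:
U = -12 (U = -2*6 = -12)
J(V, a) = a - V
q(F) = -12/(-4 - F) + 5/F (q(F) = 5/F - 12/(-4 - F) = -12/(-4 - F) + 5/F)
((113 - q(3)) + 299) + 235 = ((113 - (20 + 17*3)/(3*(4 + 3))) + 299) + 235 = ((113 - (20 + 51)/(3*7)) + 299) + 235 = ((113 - 71/(3*7)) + 299) + 235 = ((113 - 1*71/21) + 299) + 235 = ((113 - 71/21) + 299) + 235 = (2302/21 + 299) + 235 = 8581/21 + 235 = 13516/21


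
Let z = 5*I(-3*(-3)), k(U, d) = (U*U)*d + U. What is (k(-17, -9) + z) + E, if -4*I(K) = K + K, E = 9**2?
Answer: -5119/2 ≈ -2559.5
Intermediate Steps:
k(U, d) = U + d*U**2 (k(U, d) = U**2*d + U = d*U**2 + U = U + d*U**2)
E = 81
I(K) = -K/2 (I(K) = -(K + K)/4 = -K/2)
z = -45/2 (z = 5*(-(-3)*(-3)/2) = 5*(-1/2*9) = 5*(-9/2) = -45/2 ≈ -22.500)
(k(-17, -9) + z) + E = (-17*(1 - 17*(-9)) - 45/2) + 81 = (-17*(1 + 153) - 45/2) + 81 = (-17*154 - 45/2) + 81 = (-2618 - 45/2) + 81 = -5281/2 + 81 = -5119/2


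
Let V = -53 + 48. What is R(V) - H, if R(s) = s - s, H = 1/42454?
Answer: -1/42454 ≈ -2.3555e-5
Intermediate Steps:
V = -5
H = 1/42454 ≈ 2.3555e-5
R(s) = 0
R(V) - H = 0 - 1*1/42454 = 0 - 1/42454 = -1/42454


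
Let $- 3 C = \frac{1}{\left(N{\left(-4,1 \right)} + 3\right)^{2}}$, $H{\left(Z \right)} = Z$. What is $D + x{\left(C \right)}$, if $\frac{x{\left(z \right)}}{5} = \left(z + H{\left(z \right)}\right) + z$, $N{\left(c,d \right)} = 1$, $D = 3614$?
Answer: $\frac{57819}{16} \approx 3613.7$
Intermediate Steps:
$C = - \frac{1}{48}$ ($C = - \frac{1}{3 \left(1 + 3\right)^{2}} = - \frac{1}{3 \cdot 4^{2}} = - \frac{1}{3 \cdot 16} = \left(- \frac{1}{3}\right) \frac{1}{16} = - \frac{1}{48} \approx -0.020833$)
$x{\left(z \right)} = 15 z$ ($x{\left(z \right)} = 5 \left(\left(z + z\right) + z\right) = 5 \left(2 z + z\right) = 5 \cdot 3 z = 15 z$)
$D + x{\left(C \right)} = 3614 + 15 \left(- \frac{1}{48}\right) = 3614 - \frac{5}{16} = \frac{57819}{16}$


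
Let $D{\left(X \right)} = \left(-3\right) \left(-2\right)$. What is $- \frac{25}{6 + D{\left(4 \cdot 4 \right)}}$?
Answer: $- \frac{25}{12} \approx -2.0833$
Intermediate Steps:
$D{\left(X \right)} = 6$
$- \frac{25}{6 + D{\left(4 \cdot 4 \right)}} = - \frac{25}{6 + 6} = - \frac{25}{12}$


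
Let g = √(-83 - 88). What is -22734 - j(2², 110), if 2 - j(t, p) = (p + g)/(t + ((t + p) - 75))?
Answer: -977538/43 + 3*I*√19/43 ≈ -22733.0 + 0.30411*I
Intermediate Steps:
g = 3*I*√19 (g = √(-171) = 3*I*√19 ≈ 13.077*I)
j(t, p) = 2 - (p + 3*I*√19)/(-75 + p + 2*t) (j(t, p) = 2 - (p + 3*I*√19)/(t + ((t + p) - 75)) = 2 - (p + 3*I*√19)/(t + ((p + t) - 75)) = 2 - (p + 3*I*√19)/(t + (-75 + p + t)) = 2 - (p + 3*I*√19)/(-75 + p + 2*t))
-22734 - j(2², 110) = -22734 - (-150 + 110 + 4*2² - 3*I*√19)/(-75 + 110 + 2*2²) = -22734 - (-150 + 110 + 4*4 - 3*I*√19)/(-75 + 110 + 2*4) = -22734 - (-150 + 110 + 16 - 3*I*√19)/(-75 + 110 + 8) = -22734 - (-24 - 3*I*√19)/43 = -22734 - (-24/43 - 3*I*√19/43) = -22734 + (24/43 + 3*I*√19/43) = -977538/43 + 3*I*√19/43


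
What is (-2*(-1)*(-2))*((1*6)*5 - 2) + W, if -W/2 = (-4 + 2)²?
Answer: -120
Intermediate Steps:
W = -8 (W = -2*(-4 + 2)² = -2*(-2)² = -2*4 = -8)
(-2*(-1)*(-2))*((1*6)*5 - 2) + W = (-2*(-1)*(-2))*((1*6)*5 - 2) - 8 = (2*(-2))*(6*5 - 2) - 8 = -4*(30 - 2) - 8 = -4*28 - 8 = -112 - 8 = -120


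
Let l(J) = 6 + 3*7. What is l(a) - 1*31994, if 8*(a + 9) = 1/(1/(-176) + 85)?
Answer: -31967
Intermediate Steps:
a = -134609/14959 (a = -9 + 1/(8*(1/(-176) + 85)) = -9 + 1/(8*(-1/176 + 85)) = -9 + 1/(8*(14959/176)) = -9 + (⅛)*(176/14959) = -9 + 22/14959 = -134609/14959 ≈ -8.9985)
l(J) = 27 (l(J) = 6 + 21 = 27)
l(a) - 1*31994 = 27 - 1*31994 = 27 - 31994 = -31967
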